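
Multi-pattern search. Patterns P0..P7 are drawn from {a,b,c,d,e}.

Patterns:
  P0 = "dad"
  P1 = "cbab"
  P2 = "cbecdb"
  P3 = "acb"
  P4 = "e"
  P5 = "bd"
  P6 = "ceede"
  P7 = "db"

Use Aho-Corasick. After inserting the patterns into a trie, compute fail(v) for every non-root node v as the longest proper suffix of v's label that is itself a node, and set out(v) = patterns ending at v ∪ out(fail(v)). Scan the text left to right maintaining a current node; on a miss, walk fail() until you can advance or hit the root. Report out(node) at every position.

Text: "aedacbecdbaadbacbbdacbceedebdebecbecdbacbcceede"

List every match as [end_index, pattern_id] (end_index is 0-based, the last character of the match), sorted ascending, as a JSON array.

Construct AC machine:
Trie nodes:
  n0 'ε': a→12 b→16 c→4 d→1 e→15
  n1 'd': a→2 b→22
  n2 'da': d→3
  n3 'dad': ·  [P0 ends]
  n4 'c': b→5 e→18
  n5 'cb': a→6 e→8
  n6 'cba': b→7
  n7 'cbab': ·  [P1 ends]
  n8 'cbe': c→9
  n9 'cbec': d→10
  n10 'cbecd': b→11
  n11 'cbecdb': ·  [P2 ends]
  n12 'a': c→13
  n13 'ac': b→14
  n14 'acb': ·  [P3 ends]
  n15 'e': ·  [P4 ends]
  n16 'b': d→17
  n17 'bd': ·  [P5 ends]
  n18 'ce': e→19
  n19 'cee': d→20
  n20 'ceed': e→21
  n21 'ceede': ·  [P6 ends]
  n22 'db': ·  [P7 ends]

Failure links (BFS by depth):
  n1('d'): parent n0 fail=0; on 'd' 0 → fail=0;  out ∅∪∅=∅
  n4('c'): parent n0 fail=0; on 'c' 0 → fail=0;  out ∅∪∅=∅
  n12('a'): parent n0 fail=0; on 'a' 0 → fail=0;  out ∅∪∅=∅
  n15('e'): parent n0 fail=0; on 'e' 0 → fail=0;  out {4}∪∅={4}
  n16('b'): parent n0 fail=0; on 'b' 0 → fail=0;  out ∅∪∅=∅
  n2('da'): parent n1 fail=0; on 'a' 0 → fail=12;  out ∅∪∅=∅
  n5('cb'): parent n4 fail=0; on 'b' 0 → fail=16;  out ∅∪∅=∅
  n13('ac'): parent n12 fail=0; on 'c' 0 → fail=4;  out ∅∪∅=∅
  n17('bd'): parent n16 fail=0; on 'd' 0 → fail=1;  out {5}∪∅={5}
  n18('ce'): parent n4 fail=0; on 'e' 0 → fail=15;  out ∅∪{4}={4}
  n22('db'): parent n1 fail=0; on 'b' 0 → fail=16;  out {7}∪∅={7}
  n3('dad'): parent n2 fail=12; on 'd' 12→0 → fail=1;  out {0}∪∅={0}
  n6('cba'): parent n5 fail=16; on 'a' 16→0 → fail=12;  out ∅∪∅=∅
  n8('cbe'): parent n5 fail=16; on 'e' 16→0 → fail=15;  out ∅∪{4}={4}
  n14('acb'): parent n13 fail=4; on 'b' 4 → fail=5;  out {3}∪∅={3}
  n19('cee'): parent n18 fail=15; on 'e' 15→0 → fail=15;  out ∅∪{4}={4}
  n7('cbab'): parent n6 fail=12; on 'b' 12→0 → fail=16;  out {1}∪∅={1}
  n9('cbec'): parent n8 fail=15; on 'c' 15→0 → fail=4;  out ∅∪∅=∅
  n20('ceed'): parent n19 fail=15; on 'd' 15→0 → fail=1;  out ∅∪∅=∅
  n10('cbecd'): parent n9 fail=4; on 'd' 4→0 → fail=1;  out ∅∪∅=∅
  n21('ceede'): parent n20 fail=1; on 'e' 1→0 → fail=15;  out {6}∪{4}={4,6}
  n11('cbecdb'): parent n10 fail=1; on 'b' 1 → fail=22;  out {2}∪{7}={2,7}

Run:
[0] read 'a'  n0⇒n12
[1] read 'e'  n12⇒n15 ·f  → match P4@[1:1]
[2] read 'd'  n15⇒n1 ·f
[3] read 'a'  n1⇒n2
[4] read 'c'  n2⇒n13 ·f
[5] read 'b'  n13⇒n14  → match P3@[3:5]
[6] read 'e'  n14⇒n8 ·f  → match P4@[6:6]
[7] read 'c'  n8⇒n9
[8] read 'd'  n9⇒n10
[9] read 'b'  n10⇒n11  → match P2@[4:9],P7@[8:9]
[10] read 'a'  n11⇒n12 ·f
[11] read 'a'  n12⇒n12 ·f
[12] read 'd'  n12⇒n1 ·f
[13] read 'b'  n1⇒n22  → match P7@[12:13]
[14] read 'a'  n22⇒n12 ·f
[15] read 'c'  n12⇒n13
[16] read 'b'  n13⇒n14  → match P3@[14:16]
[17] read 'b'  n14⇒n16 ·f
[18] read 'd'  n16⇒n17  → match P5@[17:18]
[19] read 'a'  n17⇒n2 ·f
[20] read 'c'  n2⇒n13 ·f
[21] read 'b'  n13⇒n14  → match P3@[19:21]
[22] read 'c'  n14⇒n4 ·f
[23] read 'e'  n4⇒n18  → match P4@[23:23]
[24] read 'e'  n18⇒n19  → match P4@[24:24]
[25] read 'd'  n19⇒n20
[26] read 'e'  n20⇒n21  → match P4@[26:26],P6@[22:26]
[27] read 'b'  n21⇒n16 ·f
[28] read 'd'  n16⇒n17  → match P5@[27:28]
[29] read 'e'  n17⇒n15 ·f  → match P4@[29:29]
[30] read 'b'  n15⇒n16 ·f
[31] read 'e'  n16⇒n15 ·f  → match P4@[31:31]
[32] read 'c'  n15⇒n4 ·f
[33] read 'b'  n4⇒n5
[34] read 'e'  n5⇒n8  → match P4@[34:34]
[35] read 'c'  n8⇒n9
[36] read 'd'  n9⇒n10
[37] read 'b'  n10⇒n11  → match P2@[32:37],P7@[36:37]
[38] read 'a'  n11⇒n12 ·f
[39] read 'c'  n12⇒n13
[40] read 'b'  n13⇒n14  → match P3@[38:40]
[41] read 'c'  n14⇒n4 ·f
[42] read 'c'  n4⇒n4 ·f
[43] read 'e'  n4⇒n18  → match P4@[43:43]
[44] read 'e'  n18⇒n19  → match P4@[44:44]
[45] read 'd'  n19⇒n20
[46] read 'e'  n20⇒n21  → match P4@[46:46],P6@[42:46]

Matches: [[1,4],[5,3],[6,4],[9,2],[9,7],[13,7],[16,3],[18,5],[21,3],[23,4],[24,4],[26,4],[26,6],[28,5],[29,4],[31,4],[34,4],[37,2],[37,7],[40,3],[43,4],[44,4],[46,4],[46,6]]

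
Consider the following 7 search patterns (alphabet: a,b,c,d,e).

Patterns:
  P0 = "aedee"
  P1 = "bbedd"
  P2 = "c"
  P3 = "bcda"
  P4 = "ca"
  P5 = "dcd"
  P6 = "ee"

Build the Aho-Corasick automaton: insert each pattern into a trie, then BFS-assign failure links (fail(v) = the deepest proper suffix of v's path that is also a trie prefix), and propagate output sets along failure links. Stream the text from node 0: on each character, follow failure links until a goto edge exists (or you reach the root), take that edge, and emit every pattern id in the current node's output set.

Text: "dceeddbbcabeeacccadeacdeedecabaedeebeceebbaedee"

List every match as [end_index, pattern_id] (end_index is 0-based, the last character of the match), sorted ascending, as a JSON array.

Construct AC machine:
Trie nodes:
  n0 'ε': a→1 b→6 c→11 d→16 e→19
  n1 'a': e→2
  n2 'ae': d→3
  n3 'aed': e→4
  n4 'aede': e→5
  n5 'aedee': ·  ←P0
  n6 'b': b→7 c→12
  n7 'bb': e→8
  n8 'bbe': d→9
  n9 'bbed': d→10
  n10 'bbedd': ·  ←P1
  n11 'c': a→15  ←P2
  n12 'bc': d→13
  n13 'bcd': a→14
  n14 'bcda': ·  ←P3
  n15 'ca': ·  ←P4
  n16 'd': c→17
  n17 'dc': d→18
  n18 'dcd': ·  ←P5
  n19 'e': e→20
  n20 'ee': ·  ←P6

Failure links (BFS by depth):
  fail(1) 'a': from fail(0)=0 chase 'a': 0 ⇒ 0;  out=∅∪out(0)=∅
  fail(6) 'b': from fail(0)=0 chase 'b': 0 ⇒ 0;  out=∅∪out(0)=∅
  fail(11) 'c': from fail(0)=0 chase 'c': 0 ⇒ 0;  out={2}∪out(0)={2}
  fail(16) 'd': from fail(0)=0 chase 'd': 0 ⇒ 0;  out=∅∪out(0)=∅
  fail(19) 'e': from fail(0)=0 chase 'e': 0 ⇒ 0;  out=∅∪out(0)=∅
  fail(2) 'ae': from fail(1)=0 chase 'e': 0 ⇒ 19;  out=∅∪out(19)=∅
  fail(7) 'bb': from fail(6)=0 chase 'b': 0 ⇒ 6;  out=∅∪out(6)=∅
  fail(12) 'bc': from fail(6)=0 chase 'c': 0 ⇒ 11;  out=∅∪out(11)={2}
  fail(15) 'ca': from fail(11)=0 chase 'a': 0 ⇒ 1;  out={4}∪out(1)={4}
  fail(17) 'dc': from fail(16)=0 chase 'c': 0 ⇒ 11;  out=∅∪out(11)={2}
  fail(20) 'ee': from fail(19)=0 chase 'e': 0 ⇒ 19;  out={6}∪out(19)={6}
  fail(3) 'aed': from fail(2)=19 chase 'd': 19→0 ⇒ 16;  out=∅∪out(16)=∅
  fail(8) 'bbe': from fail(7)=6 chase 'e': 6→0 ⇒ 19;  out=∅∪out(19)=∅
  fail(13) 'bcd': from fail(12)=11 chase 'd': 11→0 ⇒ 16;  out=∅∪out(16)=∅
  fail(18) 'dcd': from fail(17)=11 chase 'd': 11→0 ⇒ 16;  out={5}∪out(16)={5}
  fail(4) 'aede': from fail(3)=16 chase 'e': 16→0 ⇒ 19;  out=∅∪out(19)=∅
  fail(9) 'bbed': from fail(8)=19 chase 'd': 19→0 ⇒ 16;  out=∅∪out(16)=∅
  fail(14) 'bcda': from fail(13)=16 chase 'a': 16→0 ⇒ 1;  out={3}∪out(1)={3}
  fail(5) 'aedee': from fail(4)=19 chase 'e': 19 ⇒ 20;  out={0}∪out(20)={0,6}
  fail(10) 'bbedd': from fail(9)=16 chase 'd': 16→0 ⇒ 16;  out={1}∪out(16)={1}

Scan:
pos 0 'd': at 16
pos 1 'c': at 17  ** P2@[1:1]
pos 2 'e': at 19 (via fail)
pos 3 'e': at 20  ** P6@[2:3]
pos 4 'd': at 16 (via fail)
pos 5 'd': at 16 (via fail)
pos 6 'b': at 6 (via fail)
pos 7 'b': at 7
pos 8 'c': at 12 (via fail)  ** P2@[8:8]
pos 9 'a': at 15 (via fail)  ** P4@[8:9]
pos 10 'b': at 6 (via fail)
pos 11 'e': at 19 (via fail)
pos 12 'e': at 20  ** P6@[11:12]
pos 13 'a': at 1 (via fail)
pos 14 'c': at 11 (via fail)  ** P2@[14:14]
pos 15 'c': at 11 (via fail)  ** P2@[15:15]
pos 16 'c': at 11 (via fail)  ** P2@[16:16]
pos 17 'a': at 15  ** P4@[16:17]
pos 18 'd': at 16 (via fail)
pos 19 'e': at 19 (via fail)
pos 20 'a': at 1 (via fail)
pos 21 'c': at 11 (via fail)  ** P2@[21:21]
pos 22 'd': at 16 (via fail)
pos 23 'e': at 19 (via fail)
pos 24 'e': at 20  ** P6@[23:24]
pos 25 'd': at 16 (via fail)
pos 26 'e': at 19 (via fail)
pos 27 'c': at 11 (via fail)  ** P2@[27:27]
pos 28 'a': at 15  ** P4@[27:28]
pos 29 'b': at 6 (via fail)
pos 30 'a': at 1 (via fail)
pos 31 'e': at 2
pos 32 'd': at 3
pos 33 'e': at 4
pos 34 'e': at 5  ** P0@[30:34],P6@[33:34]
pos 35 'b': at 6 (via fail)
pos 36 'e': at 19 (via fail)
pos 37 'c': at 11 (via fail)  ** P2@[37:37]
pos 38 'e': at 19 (via fail)
pos 39 'e': at 20  ** P6@[38:39]
pos 40 'b': at 6 (via fail)
pos 41 'b': at 7
pos 42 'a': at 1 (via fail)
pos 43 'e': at 2
pos 44 'd': at 3
pos 45 'e': at 4
pos 46 'e': at 5  ** P0@[42:46],P6@[45:46]

Matches: [[1,2],[3,6],[8,2],[9,4],[12,6],[14,2],[15,2],[16,2],[17,4],[21,2],[24,6],[27,2],[28,4],[34,0],[34,6],[37,2],[39,6],[46,0],[46,6]]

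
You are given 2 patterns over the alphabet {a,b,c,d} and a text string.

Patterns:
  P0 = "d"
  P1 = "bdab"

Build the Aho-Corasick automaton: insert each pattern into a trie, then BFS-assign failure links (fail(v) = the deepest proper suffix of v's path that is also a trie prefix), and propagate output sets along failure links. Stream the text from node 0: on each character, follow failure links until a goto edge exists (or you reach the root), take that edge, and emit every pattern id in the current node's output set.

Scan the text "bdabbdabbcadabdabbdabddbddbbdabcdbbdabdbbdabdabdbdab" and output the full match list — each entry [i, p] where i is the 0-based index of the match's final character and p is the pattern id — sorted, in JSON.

Construct AC machine:
Trie (insert patterns):
  n0 'ε': b→2 d→1
  n1 'd': ·  ←P0
  n2 'b': d→3
  n3 'bd': a→4
  n4 'bda': b→5
  n5 'bdab': ·  ←P1

BFS fail/out derivation:
  fail(1) 'd': from fail(0)=0 chase 'd': 0 ⇒ 0;  out={0}∪out(0)={0}
  fail(2) 'b': from fail(0)=0 chase 'b': 0 ⇒ 0;  out=∅∪out(0)=∅
  fail(3) 'bd': from fail(2)=0 chase 'd': 0 ⇒ 1;  out=∅∪out(1)={0}
  fail(4) 'bda': from fail(3)=1 chase 'a': 1→0 ⇒ 0;  out=∅∪out(0)=∅
  fail(5) 'bdab': from fail(4)=0 chase 'b': 0 ⇒ 2;  out={1}∪out(2)={1}

Scan:
[0] read 'b'  n0⇒n2
[1] read 'd'  n2⇒n3  → match P0@[1:1]
[2] read 'a'  n3⇒n4
[3] read 'b'  n4⇒n5  → match P1@[0:3]
[4] read 'b'  n5⇒n2 (via fail)
[5] read 'd'  n2⇒n3  → match P0@[5:5]
[6] read 'a'  n3⇒n4
[7] read 'b'  n4⇒n5  → match P1@[4:7]
[8] read 'b'  n5⇒n2 (via fail)
[9] read 'c'  n2⇒n0 (via fail)
[10] read 'a'  n0⇒n0
[11] read 'd'  n0⇒n1  → match P0@[11:11]
[12] read 'a'  n1⇒n0 (via fail)
[13] read 'b'  n0⇒n2
[14] read 'd'  n2⇒n3  → match P0@[14:14]
[15] read 'a'  n3⇒n4
[16] read 'b'  n4⇒n5  → match P1@[13:16]
[17] read 'b'  n5⇒n2 (via fail)
[18] read 'd'  n2⇒n3  → match P0@[18:18]
[19] read 'a'  n3⇒n4
[20] read 'b'  n4⇒n5  → match P1@[17:20]
[21] read 'd'  n5⇒n3 (via fail)  → match P0@[21:21]
[22] read 'd'  n3⇒n1 (via fail)  → match P0@[22:22]
[23] read 'b'  n1⇒n2 (via fail)
[24] read 'd'  n2⇒n3  → match P0@[24:24]
[25] read 'd'  n3⇒n1 (via fail)  → match P0@[25:25]
[26] read 'b'  n1⇒n2 (via fail)
[27] read 'b'  n2⇒n2 (via fail)
[28] read 'd'  n2⇒n3  → match P0@[28:28]
[29] read 'a'  n3⇒n4
[30] read 'b'  n4⇒n5  → match P1@[27:30]
[31] read 'c'  n5⇒n0 (via fail)
[32] read 'd'  n0⇒n1  → match P0@[32:32]
[33] read 'b'  n1⇒n2 (via fail)
[34] read 'b'  n2⇒n2 (via fail)
[35] read 'd'  n2⇒n3  → match P0@[35:35]
[36] read 'a'  n3⇒n4
[37] read 'b'  n4⇒n5  → match P1@[34:37]
[38] read 'd'  n5⇒n3 (via fail)  → match P0@[38:38]
[39] read 'b'  n3⇒n2 (via fail)
[40] read 'b'  n2⇒n2 (via fail)
[41] read 'd'  n2⇒n3  → match P0@[41:41]
[42] read 'a'  n3⇒n4
[43] read 'b'  n4⇒n5  → match P1@[40:43]
[44] read 'd'  n5⇒n3 (via fail)  → match P0@[44:44]
[45] read 'a'  n3⇒n4
[46] read 'b'  n4⇒n5  → match P1@[43:46]
[47] read 'd'  n5⇒n3 (via fail)  → match P0@[47:47]
[48] read 'b'  n3⇒n2 (via fail)
[49] read 'd'  n2⇒n3  → match P0@[49:49]
[50] read 'a'  n3⇒n4
[51] read 'b'  n4⇒n5  → match P1@[48:51]

Result: [[1,0],[3,1],[5,0],[7,1],[11,0],[14,0],[16,1],[18,0],[20,1],[21,0],[22,0],[24,0],[25,0],[28,0],[30,1],[32,0],[35,0],[37,1],[38,0],[41,0],[43,1],[44,0],[46,1],[47,0],[49,0],[51,1]]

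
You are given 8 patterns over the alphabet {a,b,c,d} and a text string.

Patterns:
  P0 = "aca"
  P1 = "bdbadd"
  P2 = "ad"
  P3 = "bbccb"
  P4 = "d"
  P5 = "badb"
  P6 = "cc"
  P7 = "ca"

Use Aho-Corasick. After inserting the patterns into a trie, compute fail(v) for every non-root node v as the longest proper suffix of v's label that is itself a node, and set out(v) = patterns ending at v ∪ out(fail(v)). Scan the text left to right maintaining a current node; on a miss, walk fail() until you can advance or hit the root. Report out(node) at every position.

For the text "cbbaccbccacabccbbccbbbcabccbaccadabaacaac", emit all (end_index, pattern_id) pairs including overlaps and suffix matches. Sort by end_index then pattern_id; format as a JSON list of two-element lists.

Build:
Trie nodes:
  0='ε' goto a→1 b→4 c→19 d→15
  1='a' goto c→2 d→10
  2='ac' goto a→3
  3='aca' goto ·  ←P0
  4='b' goto a→16 b→11 d→5
  5='bd' goto b→6
  6='bdb' goto a→7
  7='bdba' goto d→8
  8='bdbad' goto d→9
  9='bdbadd' goto ·  ←P1
  10='ad' goto ·  ←P2
  11='bb' goto c→12
  12='bbc' goto c→13
  13='bbcc' goto b→14
  14='bbccb' goto ·  ←P3
  15='d' goto ·  ←P4
  16='ba' goto d→17
  17='bad' goto b→18
  18='badb' goto ·  ←P5
  19='c' goto a→21 c→20
  20='cc' goto ·  ←P6
  21='ca' goto ·  ←P7

BFS fail/out derivation:
  fail(1) 'a': from fail(0)=0 chase 'a': 0 ⇒ 0;  out=∅∪out(0)=∅
  fail(4) 'b': from fail(0)=0 chase 'b': 0 ⇒ 0;  out=∅∪out(0)=∅
  fail(15) 'd': from fail(0)=0 chase 'd': 0 ⇒ 0;  out={4}∪out(0)={4}
  fail(19) 'c': from fail(0)=0 chase 'c': 0 ⇒ 0;  out=∅∪out(0)=∅
  fail(2) 'ac': from fail(1)=0 chase 'c': 0 ⇒ 19;  out=∅∪out(19)=∅
  fail(5) 'bd': from fail(4)=0 chase 'd': 0 ⇒ 15;  out=∅∪out(15)={4}
  fail(10) 'ad': from fail(1)=0 chase 'd': 0 ⇒ 15;  out={2}∪out(15)={2,4}
  fail(11) 'bb': from fail(4)=0 chase 'b': 0 ⇒ 4;  out=∅∪out(4)=∅
  fail(16) 'ba': from fail(4)=0 chase 'a': 0 ⇒ 1;  out=∅∪out(1)=∅
  fail(20) 'cc': from fail(19)=0 chase 'c': 0 ⇒ 19;  out={6}∪out(19)={6}
  fail(21) 'ca': from fail(19)=0 chase 'a': 0 ⇒ 1;  out={7}∪out(1)={7}
  fail(3) 'aca': from fail(2)=19 chase 'a': 19 ⇒ 21;  out={0}∪out(21)={0,7}
  fail(6) 'bdb': from fail(5)=15 chase 'b': 15→0 ⇒ 4;  out=∅∪out(4)=∅
  fail(12) 'bbc': from fail(11)=4 chase 'c': 4→0 ⇒ 19;  out=∅∪out(19)=∅
  fail(17) 'bad': from fail(16)=1 chase 'd': 1 ⇒ 10;  out=∅∪out(10)={2,4}
  fail(7) 'bdba': from fail(6)=4 chase 'a': 4 ⇒ 16;  out=∅∪out(16)=∅
  fail(13) 'bbcc': from fail(12)=19 chase 'c': 19 ⇒ 20;  out=∅∪out(20)={6}
  fail(18) 'badb': from fail(17)=10 chase 'b': 10→15→0 ⇒ 4;  out={5}∪out(4)={5}
  fail(8) 'bdbad': from fail(7)=16 chase 'd': 16 ⇒ 17;  out=∅∪out(17)={2,4}
  fail(14) 'bbccb': from fail(13)=20 chase 'b': 20→19→0 ⇒ 4;  out={3}∪out(4)={3}
  fail(9) 'bdbadd': from fail(8)=17 chase 'd': 17→10→15→0 ⇒ 15;  out={1}∪out(15)={1,4}

Text stream:
pos 0 'c': at 19
pos 1 'b': at 4 ·f
pos 2 'b': at 11
pos 3 'a': at 16 ·f
pos 4 'c': at 2 ·f
pos 5 'c': at 20 ·f  ** P6@[4:5]
pos 6 'b': at 4 ·f
pos 7 'c': at 19 ·f
pos 8 'c': at 20  ** P6@[7:8]
pos 9 'a': at 21 ·f  ** P7@[8:9]
pos 10 'c': at 2 ·f
pos 11 'a': at 3  ** P0@[9:11],P7@[10:11]
pos 12 'b': at 4 ·f
pos 13 'c': at 19 ·f
pos 14 'c': at 20  ** P6@[13:14]
pos 15 'b': at 4 ·f
pos 16 'b': at 11
pos 17 'c': at 12
pos 18 'c': at 13  ** P6@[17:18]
pos 19 'b': at 14  ** P3@[15:19]
pos 20 'b': at 11 ·f
pos 21 'b': at 11 ·f
pos 22 'c': at 12
pos 23 'a': at 21 ·f  ** P7@[22:23]
pos 24 'b': at 4 ·f
pos 25 'c': at 19 ·f
pos 26 'c': at 20  ** P6@[25:26]
pos 27 'b': at 4 ·f
pos 28 'a': at 16
pos 29 'c': at 2 ·f
pos 30 'c': at 20 ·f  ** P6@[29:30]
pos 31 'a': at 21 ·f  ** P7@[30:31]
pos 32 'd': at 10 ·f  ** P2@[31:32],P4@[32:32]
pos 33 'a': at 1 ·f
pos 34 'b': at 4 ·f
pos 35 'a': at 16
pos 36 'a': at 1 ·f
pos 37 'c': at 2
pos 38 'a': at 3  ** P0@[36:38],P7@[37:38]
pos 39 'a': at 1 ·f
pos 40 'c': at 2

Matches: [[5,6],[8,6],[9,7],[11,0],[11,7],[14,6],[18,6],[19,3],[23,7],[26,6],[30,6],[31,7],[32,2],[32,4],[38,0],[38,7]]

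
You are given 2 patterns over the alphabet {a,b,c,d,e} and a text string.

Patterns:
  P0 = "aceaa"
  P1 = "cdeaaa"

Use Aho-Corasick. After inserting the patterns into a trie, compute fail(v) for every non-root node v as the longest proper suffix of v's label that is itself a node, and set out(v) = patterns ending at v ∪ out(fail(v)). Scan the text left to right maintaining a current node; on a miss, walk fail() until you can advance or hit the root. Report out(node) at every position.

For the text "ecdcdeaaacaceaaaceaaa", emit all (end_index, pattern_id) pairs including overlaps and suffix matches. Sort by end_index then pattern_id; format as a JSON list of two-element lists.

Construct AC machine:
Trie (insert patterns):
  0='ε' goto a→1 c→6
  1='a' goto c→2
  2='ac' goto e→3
  3='ace' goto a→4
  4='acea' goto a→5
  5='aceaa' goto ·  [P0 ends]
  6='c' goto d→7
  7='cd' goto e→8
  8='cde' goto a→9
  9='cdea' goto a→10
  10='cdeaa' goto a→11
  11='cdeaaa' goto ·  [P1 ends]

Failure links (BFS by depth):
  fail(1) 'a': from fail(0)=0 chase 'a': 0 ⇒ 0;  out=∅∪out(0)=∅
  fail(6) 'c': from fail(0)=0 chase 'c': 0 ⇒ 0;  out=∅∪out(0)=∅
  fail(2) 'ac': from fail(1)=0 chase 'c': 0 ⇒ 6;  out=∅∪out(6)=∅
  fail(7) 'cd': from fail(6)=0 chase 'd': 0 ⇒ 0;  out=∅∪out(0)=∅
  fail(3) 'ace': from fail(2)=6 chase 'e': 6→0 ⇒ 0;  out=∅∪out(0)=∅
  fail(8) 'cde': from fail(7)=0 chase 'e': 0 ⇒ 0;  out=∅∪out(0)=∅
  fail(4) 'acea': from fail(3)=0 chase 'a': 0 ⇒ 1;  out=∅∪out(1)=∅
  fail(9) 'cdea': from fail(8)=0 chase 'a': 0 ⇒ 1;  out=∅∪out(1)=∅
  fail(5) 'aceaa': from fail(4)=1 chase 'a': 1→0 ⇒ 1;  out={0}∪out(1)={0}
  fail(10) 'cdeaa': from fail(9)=1 chase 'a': 1→0 ⇒ 1;  out=∅∪out(1)=∅
  fail(11) 'cdeaaa': from fail(10)=1 chase 'a': 1→0 ⇒ 1;  out={1}∪out(1)={1}

Scan:
pos 0 'e': at 0
pos 1 'c': at 6
pos 2 'd': at 7
pos 3 'c': at 6 (fail-walked)
pos 4 'd': at 7
pos 5 'e': at 8
pos 6 'a': at 9
pos 7 'a': at 10
pos 8 'a': at 11  emit P1@[3:8]
pos 9 'c': at 2 (fail-walked)
pos 10 'a': at 1 (fail-walked)
pos 11 'c': at 2
pos 12 'e': at 3
pos 13 'a': at 4
pos 14 'a': at 5  emit P0@[10:14]
pos 15 'a': at 1 (fail-walked)
pos 16 'c': at 2
pos 17 'e': at 3
pos 18 'a': at 4
pos 19 'a': at 5  emit P0@[15:19]
pos 20 'a': at 1 (fail-walked)

Result: [[8,1],[14,0],[19,0]]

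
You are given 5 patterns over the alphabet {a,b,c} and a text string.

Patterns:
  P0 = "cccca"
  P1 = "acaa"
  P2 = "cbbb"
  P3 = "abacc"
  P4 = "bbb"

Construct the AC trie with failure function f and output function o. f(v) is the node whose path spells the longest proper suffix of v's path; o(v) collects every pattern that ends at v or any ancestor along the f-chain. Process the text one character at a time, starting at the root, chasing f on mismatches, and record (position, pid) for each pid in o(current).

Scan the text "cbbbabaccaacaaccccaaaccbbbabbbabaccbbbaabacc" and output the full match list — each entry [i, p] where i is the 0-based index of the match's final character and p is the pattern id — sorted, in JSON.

Build:
Trie (insert patterns):
  n0 'ε': a→6 b→17 c→1
  n1 'c': b→10 c→2
  n2 'cc': c→3
  n3 'ccc': c→4
  n4 'cccc': a→5
  n5 'cccca': ·  [P0 ends]
  n6 'a': b→13 c→7
  n7 'ac': a→8
  n8 'aca': a→9
  n9 'acaa': ·  [P1 ends]
  n10 'cb': b→11
  n11 'cbb': b→12
  n12 'cbbb': ·  [P2 ends]
  n13 'ab': a→14
  n14 'aba': c→15
  n15 'abac': c→16
  n16 'abacc': ·  [P3 ends]
  n17 'b': b→18
  n18 'bb': b→19
  n19 'bbb': ·  [P4 ends]

Failure links (BFS by depth):
  n1('c'): parent n0 fail=0; on 'c' 0 → fail=0;  out ∅∪∅=∅
  n6('a'): parent n0 fail=0; on 'a' 0 → fail=0;  out ∅∪∅=∅
  n17('b'): parent n0 fail=0; on 'b' 0 → fail=0;  out ∅∪∅=∅
  n2('cc'): parent n1 fail=0; on 'c' 0 → fail=1;  out ∅∪∅=∅
  n7('ac'): parent n6 fail=0; on 'c' 0 → fail=1;  out ∅∪∅=∅
  n10('cb'): parent n1 fail=0; on 'b' 0 → fail=17;  out ∅∪∅=∅
  n13('ab'): parent n6 fail=0; on 'b' 0 → fail=17;  out ∅∪∅=∅
  n18('bb'): parent n17 fail=0; on 'b' 0 → fail=17;  out ∅∪∅=∅
  n3('ccc'): parent n2 fail=1; on 'c' 1 → fail=2;  out ∅∪∅=∅
  n8('aca'): parent n7 fail=1; on 'a' 1→0 → fail=6;  out ∅∪∅=∅
  n11('cbb'): parent n10 fail=17; on 'b' 17 → fail=18;  out ∅∪∅=∅
  n14('aba'): parent n13 fail=17; on 'a' 17→0 → fail=6;  out ∅∪∅=∅
  n19('bbb'): parent n18 fail=17; on 'b' 17 → fail=18;  out {4}∪∅={4}
  n4('cccc'): parent n3 fail=2; on 'c' 2 → fail=3;  out ∅∪∅=∅
  n9('acaa'): parent n8 fail=6; on 'a' 6→0 → fail=6;  out {1}∪∅={1}
  n12('cbbb'): parent n11 fail=18; on 'b' 18 → fail=19;  out {2}∪{4}={2,4}
  n15('abac'): parent n14 fail=6; on 'c' 6 → fail=7;  out ∅∪∅=∅
  n5('cccca'): parent n4 fail=3; on 'a' 3→2→1→0 → fail=6;  out {0}∪∅={0}
  n16('abacc'): parent n15 fail=7; on 'c' 7→1 → fail=2;  out {3}∪∅={3}

Scan:
pos 0 'c': at 1
pos 1 'b': at 10
pos 2 'b': at 11
pos 3 'b': at 12  emit P2@[0:3],P4@[1:3]
pos 4 'a': at 6 (fail-walked)
pos 5 'b': at 13
pos 6 'a': at 14
pos 7 'c': at 15
pos 8 'c': at 16  emit P3@[4:8]
pos 9 'a': at 6 (fail-walked)
pos 10 'a': at 6 (fail-walked)
pos 11 'c': at 7
pos 12 'a': at 8
pos 13 'a': at 9  emit P1@[10:13]
pos 14 'c': at 7 (fail-walked)
pos 15 'c': at 2 (fail-walked)
pos 16 'c': at 3
pos 17 'c': at 4
pos 18 'a': at 5  emit P0@[14:18]
pos 19 'a': at 6 (fail-walked)
pos 20 'a': at 6 (fail-walked)
pos 21 'c': at 7
pos 22 'c': at 2 (fail-walked)
pos 23 'b': at 10 (fail-walked)
pos 24 'b': at 11
pos 25 'b': at 12  emit P2@[22:25],P4@[23:25]
pos 26 'a': at 6 (fail-walked)
pos 27 'b': at 13
pos 28 'b': at 18 (fail-walked)
pos 29 'b': at 19  emit P4@[27:29]
pos 30 'a': at 6 (fail-walked)
pos 31 'b': at 13
pos 32 'a': at 14
pos 33 'c': at 15
pos 34 'c': at 16  emit P3@[30:34]
pos 35 'b': at 10 (fail-walked)
pos 36 'b': at 11
pos 37 'b': at 12  emit P2@[34:37],P4@[35:37]
pos 38 'a': at 6 (fail-walked)
pos 39 'a': at 6 (fail-walked)
pos 40 'b': at 13
pos 41 'a': at 14
pos 42 'c': at 15
pos 43 'c': at 16  emit P3@[39:43]

All matches (sorted): [[3,2],[3,4],[8,3],[13,1],[18,0],[25,2],[25,4],[29,4],[34,3],[37,2],[37,4],[43,3]]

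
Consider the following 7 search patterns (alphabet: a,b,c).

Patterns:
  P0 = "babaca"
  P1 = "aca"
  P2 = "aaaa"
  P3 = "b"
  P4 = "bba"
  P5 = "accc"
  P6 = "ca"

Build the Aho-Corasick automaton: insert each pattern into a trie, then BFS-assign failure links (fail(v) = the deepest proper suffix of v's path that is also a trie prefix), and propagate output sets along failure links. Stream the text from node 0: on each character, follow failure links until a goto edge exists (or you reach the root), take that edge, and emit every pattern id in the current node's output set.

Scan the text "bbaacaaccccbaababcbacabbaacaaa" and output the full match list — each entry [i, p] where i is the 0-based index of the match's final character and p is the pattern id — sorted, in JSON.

Construct AC machine:
Trie (insert patterns):
  0='ε' goto a→7 b→1 c→17
  1='b' goto a→2 b→13  [P3 ends]
  2='ba' goto b→3
  3='bab' goto a→4
  4='baba' goto c→5
  5='babac' goto a→6
  6='babaca' goto ·  [P0 ends]
  7='a' goto a→10 c→8
  8='ac' goto a→9 c→15
  9='aca' goto ·  [P1 ends]
  10='aa' goto a→11
  11='aaa' goto a→12
  12='aaaa' goto ·  [P2 ends]
  13='bb' goto a→14
  14='bba' goto ·  [P4 ends]
  15='acc' goto c→16
  16='accc' goto ·  [P5 ends]
  17='c' goto a→18
  18='ca' goto ·  [P6 ends]

Failure links (BFS by depth):
  n1('b'): parent n0 fail=0; on 'b' 0 → fail=0;  out {3}∪∅={3}
  n7('a'): parent n0 fail=0; on 'a' 0 → fail=0;  out ∅∪∅=∅
  n17('c'): parent n0 fail=0; on 'c' 0 → fail=0;  out ∅∪∅=∅
  n2('ba'): parent n1 fail=0; on 'a' 0 → fail=7;  out ∅∪∅=∅
  n8('ac'): parent n7 fail=0; on 'c' 0 → fail=17;  out ∅∪∅=∅
  n10('aa'): parent n7 fail=0; on 'a' 0 → fail=7;  out ∅∪∅=∅
  n13('bb'): parent n1 fail=0; on 'b' 0 → fail=1;  out ∅∪{3}={3}
  n18('ca'): parent n17 fail=0; on 'a' 0 → fail=7;  out {6}∪∅={6}
  n3('bab'): parent n2 fail=7; on 'b' 7→0 → fail=1;  out ∅∪{3}={3}
  n9('aca'): parent n8 fail=17; on 'a' 17 → fail=18;  out {1}∪{6}={1,6}
  n11('aaa'): parent n10 fail=7; on 'a' 7 → fail=10;  out ∅∪∅=∅
  n14('bba'): parent n13 fail=1; on 'a' 1 → fail=2;  out {4}∪∅={4}
  n15('acc'): parent n8 fail=17; on 'c' 17→0 → fail=17;  out ∅∪∅=∅
  n4('baba'): parent n3 fail=1; on 'a' 1 → fail=2;  out ∅∪∅=∅
  n12('aaaa'): parent n11 fail=10; on 'a' 10 → fail=11;  out {2}∪∅={2}
  n16('accc'): parent n15 fail=17; on 'c' 17→0 → fail=17;  out {5}∪∅={5}
  n5('babac'): parent n4 fail=2; on 'c' 2→7 → fail=8;  out ∅∪∅=∅
  n6('babaca'): parent n5 fail=8; on 'a' 8 → fail=9;  out {0}∪{1,6}={0,1,6}

Text stream:
[0] read 'b'  n0⇒n1  → match P3@[0:0]
[1] read 'b'  n1⇒n13  → match P3@[1:1]
[2] read 'a'  n13⇒n14  → match P4@[0:2]
[3] read 'a'  n14⇒n10 ·f
[4] read 'c'  n10⇒n8 ·f
[5] read 'a'  n8⇒n9  → match P1@[3:5],P6@[4:5]
[6] read 'a'  n9⇒n10 ·f
[7] read 'c'  n10⇒n8 ·f
[8] read 'c'  n8⇒n15
[9] read 'c'  n15⇒n16  → match P5@[6:9]
[10] read 'c'  n16⇒n17 ·f
[11] read 'b'  n17⇒n1 ·f  → match P3@[11:11]
[12] read 'a'  n1⇒n2
[13] read 'a'  n2⇒n10 ·f
[14] read 'b'  n10⇒n1 ·f  → match P3@[14:14]
[15] read 'a'  n1⇒n2
[16] read 'b'  n2⇒n3  → match P3@[16:16]
[17] read 'c'  n3⇒n17 ·f
[18] read 'b'  n17⇒n1 ·f  → match P3@[18:18]
[19] read 'a'  n1⇒n2
[20] read 'c'  n2⇒n8 ·f
[21] read 'a'  n8⇒n9  → match P1@[19:21],P6@[20:21]
[22] read 'b'  n9⇒n1 ·f  → match P3@[22:22]
[23] read 'b'  n1⇒n13  → match P3@[23:23]
[24] read 'a'  n13⇒n14  → match P4@[22:24]
[25] read 'a'  n14⇒n10 ·f
[26] read 'c'  n10⇒n8 ·f
[27] read 'a'  n8⇒n9  → match P1@[25:27],P6@[26:27]
[28] read 'a'  n9⇒n10 ·f
[29] read 'a'  n10⇒n11

Result: [[0,3],[1,3],[2,4],[5,1],[5,6],[9,5],[11,3],[14,3],[16,3],[18,3],[21,1],[21,6],[22,3],[23,3],[24,4],[27,1],[27,6]]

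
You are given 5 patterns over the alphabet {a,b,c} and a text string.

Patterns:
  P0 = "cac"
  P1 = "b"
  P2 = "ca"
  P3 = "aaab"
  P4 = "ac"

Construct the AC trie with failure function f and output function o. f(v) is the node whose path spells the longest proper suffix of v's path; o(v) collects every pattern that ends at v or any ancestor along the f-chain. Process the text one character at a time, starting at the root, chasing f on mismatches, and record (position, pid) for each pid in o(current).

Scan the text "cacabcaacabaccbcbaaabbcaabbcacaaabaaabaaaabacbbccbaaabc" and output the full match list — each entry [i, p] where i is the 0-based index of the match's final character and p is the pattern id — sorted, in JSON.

Construct AC machine:
Trie nodes:
  n0 'ε': a→5 b→4 c→1
  n1 'c': a→2
  n2 'ca': c→3  ←P2
  n3 'cac': ·  ←P0
  n4 'b': ·  ←P1
  n5 'a': a→6 c→9
  n6 'aa': a→7
  n7 'aaa': b→8
  n8 'aaab': ·  ←P3
  n9 'ac': ·  ←P4

Failure links (BFS by depth):
  n1('c'): parent n0 fail=0; on 'c' 0 → fail=0;  out ∅∪∅=∅
  n4('b'): parent n0 fail=0; on 'b' 0 → fail=0;  out {1}∪∅={1}
  n5('a'): parent n0 fail=0; on 'a' 0 → fail=0;  out ∅∪∅=∅
  n2('ca'): parent n1 fail=0; on 'a' 0 → fail=5;  out {2}∪∅={2}
  n6('aa'): parent n5 fail=0; on 'a' 0 → fail=5;  out ∅∪∅=∅
  n9('ac'): parent n5 fail=0; on 'c' 0 → fail=1;  out {4}∪∅={4}
  n3('cac'): parent n2 fail=5; on 'c' 5 → fail=9;  out {0}∪{4}={0,4}
  n7('aaa'): parent n6 fail=5; on 'a' 5 → fail=6;  out ∅∪∅=∅
  n8('aaab'): parent n7 fail=6; on 'b' 6→5→0 → fail=4;  out {3}∪{1}={1,3}

Text stream:
[0] read 'c'  n0⇒n1
[1] read 'a'  n1⇒n2  ** P2@[0:1]
[2] read 'c'  n2⇒n3  ** P0@[0:2],P4@[1:2]
[3] read 'a'  n3⇒n2 ·f  ** P2@[2:3]
[4] read 'b'  n2⇒n4 ·f  ** P1@[4:4]
[5] read 'c'  n4⇒n1 ·f
[6] read 'a'  n1⇒n2  ** P2@[5:6]
[7] read 'a'  n2⇒n6 ·f
[8] read 'c'  n6⇒n9 ·f  ** P4@[7:8]
[9] read 'a'  n9⇒n2 ·f  ** P2@[8:9]
[10] read 'b'  n2⇒n4 ·f  ** P1@[10:10]
[11] read 'a'  n4⇒n5 ·f
[12] read 'c'  n5⇒n9  ** P4@[11:12]
[13] read 'c'  n9⇒n1 ·f
[14] read 'b'  n1⇒n4 ·f  ** P1@[14:14]
[15] read 'c'  n4⇒n1 ·f
[16] read 'b'  n1⇒n4 ·f  ** P1@[16:16]
[17] read 'a'  n4⇒n5 ·f
[18] read 'a'  n5⇒n6
[19] read 'a'  n6⇒n7
[20] read 'b'  n7⇒n8  ** P1@[20:20],P3@[17:20]
[21] read 'b'  n8⇒n4 ·f  ** P1@[21:21]
[22] read 'c'  n4⇒n1 ·f
[23] read 'a'  n1⇒n2  ** P2@[22:23]
[24] read 'a'  n2⇒n6 ·f
[25] read 'b'  n6⇒n4 ·f  ** P1@[25:25]
[26] read 'b'  n4⇒n4 ·f  ** P1@[26:26]
[27] read 'c'  n4⇒n1 ·f
[28] read 'a'  n1⇒n2  ** P2@[27:28]
[29] read 'c'  n2⇒n3  ** P0@[27:29],P4@[28:29]
[30] read 'a'  n3⇒n2 ·f  ** P2@[29:30]
[31] read 'a'  n2⇒n6 ·f
[32] read 'a'  n6⇒n7
[33] read 'b'  n7⇒n8  ** P1@[33:33],P3@[30:33]
[34] read 'a'  n8⇒n5 ·f
[35] read 'a'  n5⇒n6
[36] read 'a'  n6⇒n7
[37] read 'b'  n7⇒n8  ** P1@[37:37],P3@[34:37]
[38] read 'a'  n8⇒n5 ·f
[39] read 'a'  n5⇒n6
[40] read 'a'  n6⇒n7
[41] read 'a'  n7⇒n7 ·f
[42] read 'b'  n7⇒n8  ** P1@[42:42],P3@[39:42]
[43] read 'a'  n8⇒n5 ·f
[44] read 'c'  n5⇒n9  ** P4@[43:44]
[45] read 'b'  n9⇒n4 ·f  ** P1@[45:45]
[46] read 'b'  n4⇒n4 ·f  ** P1@[46:46]
[47] read 'c'  n4⇒n1 ·f
[48] read 'c'  n1⇒n1 ·f
[49] read 'b'  n1⇒n4 ·f  ** P1@[49:49]
[50] read 'a'  n4⇒n5 ·f
[51] read 'a'  n5⇒n6
[52] read 'a'  n6⇒n7
[53] read 'b'  n7⇒n8  ** P1@[53:53],P3@[50:53]
[54] read 'c'  n8⇒n1 ·f

Matches: [[1,2],[2,0],[2,4],[3,2],[4,1],[6,2],[8,4],[9,2],[10,1],[12,4],[14,1],[16,1],[20,1],[20,3],[21,1],[23,2],[25,1],[26,1],[28,2],[29,0],[29,4],[30,2],[33,1],[33,3],[37,1],[37,3],[42,1],[42,3],[44,4],[45,1],[46,1],[49,1],[53,1],[53,3]]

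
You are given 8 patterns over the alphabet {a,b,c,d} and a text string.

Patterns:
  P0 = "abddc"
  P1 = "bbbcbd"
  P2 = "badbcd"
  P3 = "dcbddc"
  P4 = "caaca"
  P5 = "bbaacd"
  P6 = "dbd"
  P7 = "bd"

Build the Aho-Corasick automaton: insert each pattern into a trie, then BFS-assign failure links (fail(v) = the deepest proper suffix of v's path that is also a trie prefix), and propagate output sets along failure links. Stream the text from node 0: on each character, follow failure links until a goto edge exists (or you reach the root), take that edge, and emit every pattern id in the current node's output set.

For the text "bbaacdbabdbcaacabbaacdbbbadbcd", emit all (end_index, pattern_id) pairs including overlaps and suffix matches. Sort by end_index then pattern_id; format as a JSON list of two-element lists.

Construct AC machine:
Trie nodes:
  0='ε' goto a→1 b→6 c→23 d→17
  1='a' goto b→2
  2='ab' goto d→3
  3='abd' goto d→4
  4='abdd' goto c→5
  5='abddc' goto ·  ←P0
  6='b' goto a→12 b→7 d→34
  7='bb' goto a→28 b→8
  8='bbb' goto c→9
  9='bbbc' goto b→10
  10='bbbcb' goto d→11
  11='bbbcbd' goto ·  ←P1
  12='ba' goto d→13
  13='bad' goto b→14
  14='badb' goto c→15
  15='badbc' goto d→16
  16='badbcd' goto ·  ←P2
  17='d' goto b→32 c→18
  18='dc' goto b→19
  19='dcb' goto d→20
  20='dcbd' goto d→21
  21='dcbdd' goto c→22
  22='dcbddc' goto ·  ←P3
  23='c' goto a→24
  24='ca' goto a→25
  25='caa' goto c→26
  26='caac' goto a→27
  27='caaca' goto ·  ←P4
  28='bba' goto a→29
  29='bbaa' goto c→30
  30='bbaac' goto d→31
  31='bbaacd' goto ·  ←P5
  32='db' goto d→33
  33='dbd' goto ·  ←P6
  34='bd' goto ·  ←P7

BFS fail/out derivation:
  n1('a'): parent n0 fail=0; on 'a' 0 → fail=0;  out ∅∪∅=∅
  n6('b'): parent n0 fail=0; on 'b' 0 → fail=0;  out ∅∪∅=∅
  n17('d'): parent n0 fail=0; on 'd' 0 → fail=0;  out ∅∪∅=∅
  n23('c'): parent n0 fail=0; on 'c' 0 → fail=0;  out ∅∪∅=∅
  n2('ab'): parent n1 fail=0; on 'b' 0 → fail=6;  out ∅∪∅=∅
  n7('bb'): parent n6 fail=0; on 'b' 0 → fail=6;  out ∅∪∅=∅
  n12('ba'): parent n6 fail=0; on 'a' 0 → fail=1;  out ∅∪∅=∅
  n18('dc'): parent n17 fail=0; on 'c' 0 → fail=23;  out ∅∪∅=∅
  n24('ca'): parent n23 fail=0; on 'a' 0 → fail=1;  out ∅∪∅=∅
  n32('db'): parent n17 fail=0; on 'b' 0 → fail=6;  out ∅∪∅=∅
  n34('bd'): parent n6 fail=0; on 'd' 0 → fail=17;  out {7}∪∅={7}
  n3('abd'): parent n2 fail=6; on 'd' 6 → fail=34;  out ∅∪{7}={7}
  n8('bbb'): parent n7 fail=6; on 'b' 6 → fail=7;  out ∅∪∅=∅
  n13('bad'): parent n12 fail=1; on 'd' 1→0 → fail=17;  out ∅∪∅=∅
  n19('dcb'): parent n18 fail=23; on 'b' 23→0 → fail=6;  out ∅∪∅=∅
  n25('caa'): parent n24 fail=1; on 'a' 1→0 → fail=1;  out ∅∪∅=∅
  n28('bba'): parent n7 fail=6; on 'a' 6 → fail=12;  out ∅∪∅=∅
  n33('dbd'): parent n32 fail=6; on 'd' 6 → fail=34;  out {6}∪{7}={6,7}
  n4('abdd'): parent n3 fail=34; on 'd' 34→17→0 → fail=17;  out ∅∪∅=∅
  n9('bbbc'): parent n8 fail=7; on 'c' 7→6→0 → fail=23;  out ∅∪∅=∅
  n14('badb'): parent n13 fail=17; on 'b' 17 → fail=32;  out ∅∪∅=∅
  n20('dcbd'): parent n19 fail=6; on 'd' 6 → fail=34;  out ∅∪{7}={7}
  n26('caac'): parent n25 fail=1; on 'c' 1→0 → fail=23;  out ∅∪∅=∅
  n29('bbaa'): parent n28 fail=12; on 'a' 12→1→0 → fail=1;  out ∅∪∅=∅
  n5('abddc'): parent n4 fail=17; on 'c' 17 → fail=18;  out {0}∪∅={0}
  n10('bbbcb'): parent n9 fail=23; on 'b' 23→0 → fail=6;  out ∅∪∅=∅
  n15('badbc'): parent n14 fail=32; on 'c' 32→6→0 → fail=23;  out ∅∪∅=∅
  n21('dcbdd'): parent n20 fail=34; on 'd' 34→17→0 → fail=17;  out ∅∪∅=∅
  n27('caaca'): parent n26 fail=23; on 'a' 23 → fail=24;  out {4}∪∅={4}
  n30('bbaac'): parent n29 fail=1; on 'c' 1→0 → fail=23;  out ∅∪∅=∅
  n11('bbbcbd'): parent n10 fail=6; on 'd' 6 → fail=34;  out {1}∪{7}={1,7}
  n16('badbcd'): parent n15 fail=23; on 'd' 23→0 → fail=17;  out {2}∪∅={2}
  n22('dcbddc'): parent n21 fail=17; on 'c' 17 → fail=18;  out {3}∪∅={3}
  n31('bbaacd'): parent n30 fail=23; on 'd' 23→0 → fail=17;  out {5}∪∅={5}

Text stream:
[0] read 'b'  n0⇒n6
[1] read 'b'  n6⇒n7
[2] read 'a'  n7⇒n28
[3] read 'a'  n28⇒n29
[4] read 'c'  n29⇒n30
[5] read 'd'  n30⇒n31  ** P5@[0:5]
[6] read 'b'  n31⇒n32 ·f
[7] read 'a'  n32⇒n12 ·f
[8] read 'b'  n12⇒n2 ·f
[9] read 'd'  n2⇒n3  ** P7@[8:9]
[10] read 'b'  n3⇒n32 ·f
[11] read 'c'  n32⇒n23 ·f
[12] read 'a'  n23⇒n24
[13] read 'a'  n24⇒n25
[14] read 'c'  n25⇒n26
[15] read 'a'  n26⇒n27  ** P4@[11:15]
[16] read 'b'  n27⇒n2 ·f
[17] read 'b'  n2⇒n7 ·f
[18] read 'a'  n7⇒n28
[19] read 'a'  n28⇒n29
[20] read 'c'  n29⇒n30
[21] read 'd'  n30⇒n31  ** P5@[16:21]
[22] read 'b'  n31⇒n32 ·f
[23] read 'b'  n32⇒n7 ·f
[24] read 'b'  n7⇒n8
[25] read 'a'  n8⇒n28 ·f
[26] read 'd'  n28⇒n13 ·f
[27] read 'b'  n13⇒n14
[28] read 'c'  n14⇒n15
[29] read 'd'  n15⇒n16  ** P2@[24:29]

Result: [[5,5],[9,7],[15,4],[21,5],[29,2]]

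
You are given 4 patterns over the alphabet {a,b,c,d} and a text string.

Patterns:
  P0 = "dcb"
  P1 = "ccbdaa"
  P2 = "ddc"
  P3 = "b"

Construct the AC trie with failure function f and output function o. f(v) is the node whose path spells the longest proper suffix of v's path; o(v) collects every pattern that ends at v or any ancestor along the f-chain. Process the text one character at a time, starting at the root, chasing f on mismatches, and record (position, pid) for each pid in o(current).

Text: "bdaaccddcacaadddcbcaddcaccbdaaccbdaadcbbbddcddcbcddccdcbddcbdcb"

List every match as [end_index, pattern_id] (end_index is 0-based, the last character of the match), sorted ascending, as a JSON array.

Build:
Trie nodes:
  n0 'ε': b→12 c→4 d→1
  n1 'd': c→2 d→10
  n2 'dc': b→3
  n3 'dcb': ·  [P0 ends]
  n4 'c': c→5
  n5 'cc': b→6
  n6 'ccb': d→7
  n7 'ccbd': a→8
  n8 'ccbda': a→9
  n9 'ccbdaa': ·  [P1 ends]
  n10 'dd': c→11
  n11 'ddc': ·  [P2 ends]
  n12 'b': ·  [P3 ends]

Failure links (BFS by depth):
  fail(1) 'd': from fail(0)=0 chase 'd': 0 ⇒ 0;  out=∅∪out(0)=∅
  fail(4) 'c': from fail(0)=0 chase 'c': 0 ⇒ 0;  out=∅∪out(0)=∅
  fail(12) 'b': from fail(0)=0 chase 'b': 0 ⇒ 0;  out={3}∪out(0)={3}
  fail(2) 'dc': from fail(1)=0 chase 'c': 0 ⇒ 4;  out=∅∪out(4)=∅
  fail(5) 'cc': from fail(4)=0 chase 'c': 0 ⇒ 4;  out=∅∪out(4)=∅
  fail(10) 'dd': from fail(1)=0 chase 'd': 0 ⇒ 1;  out=∅∪out(1)=∅
  fail(3) 'dcb': from fail(2)=4 chase 'b': 4→0 ⇒ 12;  out={0}∪out(12)={0,3}
  fail(6) 'ccb': from fail(5)=4 chase 'b': 4→0 ⇒ 12;  out=∅∪out(12)={3}
  fail(11) 'ddc': from fail(10)=1 chase 'c': 1 ⇒ 2;  out={2}∪out(2)={2}
  fail(7) 'ccbd': from fail(6)=12 chase 'd': 12→0 ⇒ 1;  out=∅∪out(1)=∅
  fail(8) 'ccbda': from fail(7)=1 chase 'a': 1→0 ⇒ 0;  out=∅∪out(0)=∅
  fail(9) 'ccbdaa': from fail(8)=0 chase 'a': 0 ⇒ 0;  out={1}∪out(0)={1}

Scan:
i=0 'b': node 0→12  → match P3@[0:0]
i=1 'd': node 12→1 (via fail)
i=2 'a': node 1→0 (via fail)
i=3 'a': node 0→0
i=4 'c': node 0→4
i=5 'c': node 4→5
i=6 'd': node 5→1 (via fail)
i=7 'd': node 1→10
i=8 'c': node 10→11  → match P2@[6:8]
i=9 'a': node 11→0 (via fail)
i=10 'c': node 0→4
i=11 'a': node 4→0 (via fail)
i=12 'a': node 0→0
i=13 'd': node 0→1
i=14 'd': node 1→10
i=15 'd': node 10→10 (via fail)
i=16 'c': node 10→11  → match P2@[14:16]
i=17 'b': node 11→3 (via fail)  → match P0@[15:17],P3@[17:17]
i=18 'c': node 3→4 (via fail)
i=19 'a': node 4→0 (via fail)
i=20 'd': node 0→1
i=21 'd': node 1→10
i=22 'c': node 10→11  → match P2@[20:22]
i=23 'a': node 11→0 (via fail)
i=24 'c': node 0→4
i=25 'c': node 4→5
i=26 'b': node 5→6  → match P3@[26:26]
i=27 'd': node 6→7
i=28 'a': node 7→8
i=29 'a': node 8→9  → match P1@[24:29]
i=30 'c': node 9→4 (via fail)
i=31 'c': node 4→5
i=32 'b': node 5→6  → match P3@[32:32]
i=33 'd': node 6→7
i=34 'a': node 7→8
i=35 'a': node 8→9  → match P1@[30:35]
i=36 'd': node 9→1 (via fail)
i=37 'c': node 1→2
i=38 'b': node 2→3  → match P0@[36:38],P3@[38:38]
i=39 'b': node 3→12 (via fail)  → match P3@[39:39]
i=40 'b': node 12→12 (via fail)  → match P3@[40:40]
i=41 'd': node 12→1 (via fail)
i=42 'd': node 1→10
i=43 'c': node 10→11  → match P2@[41:43]
i=44 'd': node 11→1 (via fail)
i=45 'd': node 1→10
i=46 'c': node 10→11  → match P2@[44:46]
i=47 'b': node 11→3 (via fail)  → match P0@[45:47],P3@[47:47]
i=48 'c': node 3→4 (via fail)
i=49 'd': node 4→1 (via fail)
i=50 'd': node 1→10
i=51 'c': node 10→11  → match P2@[49:51]
i=52 'c': node 11→5 (via fail)
i=53 'd': node 5→1 (via fail)
i=54 'c': node 1→2
i=55 'b': node 2→3  → match P0@[53:55],P3@[55:55]
i=56 'd': node 3→1 (via fail)
i=57 'd': node 1→10
i=58 'c': node 10→11  → match P2@[56:58]
i=59 'b': node 11→3 (via fail)  → match P0@[57:59],P3@[59:59]
i=60 'd': node 3→1 (via fail)
i=61 'c': node 1→2
i=62 'b': node 2→3  → match P0@[60:62],P3@[62:62]

All matches (sorted): [[0,3],[8,2],[16,2],[17,0],[17,3],[22,2],[26,3],[29,1],[32,3],[35,1],[38,0],[38,3],[39,3],[40,3],[43,2],[46,2],[47,0],[47,3],[51,2],[55,0],[55,3],[58,2],[59,0],[59,3],[62,0],[62,3]]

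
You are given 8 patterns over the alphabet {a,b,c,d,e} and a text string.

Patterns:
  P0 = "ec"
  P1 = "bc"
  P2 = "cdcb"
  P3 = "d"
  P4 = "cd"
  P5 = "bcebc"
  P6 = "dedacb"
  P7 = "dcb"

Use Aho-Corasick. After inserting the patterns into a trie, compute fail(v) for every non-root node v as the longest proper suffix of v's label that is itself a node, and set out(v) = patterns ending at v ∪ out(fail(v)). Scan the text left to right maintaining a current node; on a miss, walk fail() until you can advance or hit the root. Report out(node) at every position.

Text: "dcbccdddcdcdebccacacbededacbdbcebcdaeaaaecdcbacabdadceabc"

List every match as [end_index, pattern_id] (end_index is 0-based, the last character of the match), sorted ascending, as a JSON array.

Build automaton:
Trie (insert patterns):
  n0 'ε': b→3 c→5 d→9 e→1
  n1 'e': c→2
  n2 'ec': ·  [P0 ends]
  n3 'b': c→4
  n4 'bc': e→10  [P1 ends]
  n5 'c': d→6
  n6 'cd': c→7  [P4 ends]
  n7 'cdc': b→8
  n8 'cdcb': ·  [P2 ends]
  n9 'd': c→18 e→13  [P3 ends]
  n10 'bce': b→11
  n11 'bceb': c→12
  n12 'bcebc': ·  [P5 ends]
  n13 'de': d→14
  n14 'ded': a→15
  n15 'deda': c→16
  n16 'dedac': b→17
  n17 'dedacb': ·  [P6 ends]
  n18 'dc': b→19
  n19 'dcb': ·  [P7 ends]

Failure links (BFS by depth):
  fail(1) 'e': from fail(0)=0 chase 'e': 0 ⇒ 0;  out=∅∪out(0)=∅
  fail(3) 'b': from fail(0)=0 chase 'b': 0 ⇒ 0;  out=∅∪out(0)=∅
  fail(5) 'c': from fail(0)=0 chase 'c': 0 ⇒ 0;  out=∅∪out(0)=∅
  fail(9) 'd': from fail(0)=0 chase 'd': 0 ⇒ 0;  out={3}∪out(0)={3}
  fail(2) 'ec': from fail(1)=0 chase 'c': 0 ⇒ 5;  out={0}∪out(5)={0}
  fail(4) 'bc': from fail(3)=0 chase 'c': 0 ⇒ 5;  out={1}∪out(5)={1}
  fail(6) 'cd': from fail(5)=0 chase 'd': 0 ⇒ 9;  out={4}∪out(9)={3,4}
  fail(13) 'de': from fail(9)=0 chase 'e': 0 ⇒ 1;  out=∅∪out(1)=∅
  fail(18) 'dc': from fail(9)=0 chase 'c': 0 ⇒ 5;  out=∅∪out(5)=∅
  fail(7) 'cdc': from fail(6)=9 chase 'c': 9 ⇒ 18;  out=∅∪out(18)=∅
  fail(10) 'bce': from fail(4)=5 chase 'e': 5→0 ⇒ 1;  out=∅∪out(1)=∅
  fail(14) 'ded': from fail(13)=1 chase 'd': 1→0 ⇒ 9;  out=∅∪out(9)={3}
  fail(19) 'dcb': from fail(18)=5 chase 'b': 5→0 ⇒ 3;  out={7}∪out(3)={7}
  fail(8) 'cdcb': from fail(7)=18 chase 'b': 18 ⇒ 19;  out={2}∪out(19)={2,7}
  fail(11) 'bceb': from fail(10)=1 chase 'b': 1→0 ⇒ 3;  out=∅∪out(3)=∅
  fail(15) 'deda': from fail(14)=9 chase 'a': 9→0 ⇒ 0;  out=∅∪out(0)=∅
  fail(12) 'bcebc': from fail(11)=3 chase 'c': 3 ⇒ 4;  out={5}∪out(4)={1,5}
  fail(16) 'dedac': from fail(15)=0 chase 'c': 0 ⇒ 5;  out=∅∪out(5)=∅
  fail(17) 'dedacb': from fail(16)=5 chase 'b': 5→0 ⇒ 3;  out={6}∪out(3)={6}

Run:
[0] read 'd'  n0⇒n9  emit P3@[0:0]
[1] read 'c'  n9⇒n18
[2] read 'b'  n18⇒n19  emit P7@[0:2]
[3] read 'c'  n19⇒n4 (fail-walked)  emit P1@[2:3]
[4] read 'c'  n4⇒n5 (fail-walked)
[5] read 'd'  n5⇒n6  emit P3@[5:5],P4@[4:5]
[6] read 'd'  n6⇒n9 (fail-walked)  emit P3@[6:6]
[7] read 'd'  n9⇒n9 (fail-walked)  emit P3@[7:7]
[8] read 'c'  n9⇒n18
[9] read 'd'  n18⇒n6 (fail-walked)  emit P3@[9:9],P4@[8:9]
[10] read 'c'  n6⇒n7
[11] read 'd'  n7⇒n6 (fail-walked)  emit P3@[11:11],P4@[10:11]
[12] read 'e'  n6⇒n13 (fail-walked)
[13] read 'b'  n13⇒n3 (fail-walked)
[14] read 'c'  n3⇒n4  emit P1@[13:14]
[15] read 'c'  n4⇒n5 (fail-walked)
[16] read 'a'  n5⇒n0 (fail-walked)
[17] read 'c'  n0⇒n5
[18] read 'a'  n5⇒n0 (fail-walked)
[19] read 'c'  n0⇒n5
[20] read 'b'  n5⇒n3 (fail-walked)
[21] read 'e'  n3⇒n1 (fail-walked)
[22] read 'd'  n1⇒n9 (fail-walked)  emit P3@[22:22]
[23] read 'e'  n9⇒n13
[24] read 'd'  n13⇒n14  emit P3@[24:24]
[25] read 'a'  n14⇒n15
[26] read 'c'  n15⇒n16
[27] read 'b'  n16⇒n17  emit P6@[22:27]
[28] read 'd'  n17⇒n9 (fail-walked)  emit P3@[28:28]
[29] read 'b'  n9⇒n3 (fail-walked)
[30] read 'c'  n3⇒n4  emit P1@[29:30]
[31] read 'e'  n4⇒n10
[32] read 'b'  n10⇒n11
[33] read 'c'  n11⇒n12  emit P1@[32:33],P5@[29:33]
[34] read 'd'  n12⇒n6 (fail-walked)  emit P3@[34:34],P4@[33:34]
[35] read 'a'  n6⇒n0 (fail-walked)
[36] read 'e'  n0⇒n1
[37] read 'a'  n1⇒n0 (fail-walked)
[38] read 'a'  n0⇒n0
[39] read 'a'  n0⇒n0
[40] read 'e'  n0⇒n1
[41] read 'c'  n1⇒n2  emit P0@[40:41]
[42] read 'd'  n2⇒n6 (fail-walked)  emit P3@[42:42],P4@[41:42]
[43] read 'c'  n6⇒n7
[44] read 'b'  n7⇒n8  emit P2@[41:44],P7@[42:44]
[45] read 'a'  n8⇒n0 (fail-walked)
[46] read 'c'  n0⇒n5
[47] read 'a'  n5⇒n0 (fail-walked)
[48] read 'b'  n0⇒n3
[49] read 'd'  n3⇒n9 (fail-walked)  emit P3@[49:49]
[50] read 'a'  n9⇒n0 (fail-walked)
[51] read 'd'  n0⇒n9  emit P3@[51:51]
[52] read 'c'  n9⇒n18
[53] read 'e'  n18⇒n1 (fail-walked)
[54] read 'a'  n1⇒n0 (fail-walked)
[55] read 'b'  n0⇒n3
[56] read 'c'  n3⇒n4  emit P1@[55:56]

Matches: [[0,3],[2,7],[3,1],[5,3],[5,4],[6,3],[7,3],[9,3],[9,4],[11,3],[11,4],[14,1],[22,3],[24,3],[27,6],[28,3],[30,1],[33,1],[33,5],[34,3],[34,4],[41,0],[42,3],[42,4],[44,2],[44,7],[49,3],[51,3],[56,1]]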